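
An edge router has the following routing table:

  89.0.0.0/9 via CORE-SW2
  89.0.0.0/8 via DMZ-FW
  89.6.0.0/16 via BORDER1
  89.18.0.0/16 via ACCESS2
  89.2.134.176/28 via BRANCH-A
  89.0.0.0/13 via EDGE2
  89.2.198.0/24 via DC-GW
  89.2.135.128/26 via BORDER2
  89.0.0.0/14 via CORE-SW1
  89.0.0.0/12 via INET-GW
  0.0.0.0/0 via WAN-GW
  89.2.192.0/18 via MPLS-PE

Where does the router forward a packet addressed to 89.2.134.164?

CORE-SW1

Routes whose prefix contains 89.2.134.164:
  0.0.0.0/0 (default, matches everything) -> WAN-GW
  89.0.0.0/8 (89.0.0.0 - 89.255.255.255) -> DMZ-FW
  89.0.0.0/9 (89.0.0.0 - 89.127.255.255) -> CORE-SW2
  89.0.0.0/12 (89.0.0.0 - 89.15.255.255) -> INET-GW
  89.0.0.0/13 (89.0.0.0 - 89.7.255.255) -> EDGE2
  89.0.0.0/14 (89.0.0.0 - 89.3.255.255) -> CORE-SW1
More-specific entries that do NOT match:
  89.2.134.176/28 (89.2.134.176 - 89.2.134.191) does not contain 89.2.134.164
  89.2.135.128/26 (89.2.135.128 - 89.2.135.191) does not contain 89.2.134.164
  89.2.198.0/24 (89.2.198.0 - 89.2.198.255) does not contain 89.2.134.164
  89.2.192.0/18 (89.2.192.0 - 89.2.255.255) does not contain 89.2.134.164
  89.6.0.0/16 (89.6.0.0 - 89.6.255.255) does not contain 89.2.134.164
  89.18.0.0/16 (89.18.0.0 - 89.18.255.255) does not contain 89.2.134.164
Longest matching prefix is /14 -> next hop CORE-SW1.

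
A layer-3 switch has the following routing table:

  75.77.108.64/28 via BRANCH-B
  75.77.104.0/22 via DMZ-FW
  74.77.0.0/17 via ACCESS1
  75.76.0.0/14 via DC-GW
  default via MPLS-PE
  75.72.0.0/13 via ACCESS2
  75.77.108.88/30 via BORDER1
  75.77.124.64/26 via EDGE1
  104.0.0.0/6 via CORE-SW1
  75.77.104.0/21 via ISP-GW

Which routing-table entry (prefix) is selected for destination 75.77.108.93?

75.77.104.0/21

Entries matching 75.77.108.93:
  0.0.0.0/0 (default, matches everything)
  75.72.0.0/13 (75.72.0.0 - 75.79.255.255)
  75.76.0.0/14 (75.76.0.0 - 75.79.255.255)
  75.77.104.0/21 (75.77.104.0 - 75.77.111.255)
Most specific is 75.77.104.0/21.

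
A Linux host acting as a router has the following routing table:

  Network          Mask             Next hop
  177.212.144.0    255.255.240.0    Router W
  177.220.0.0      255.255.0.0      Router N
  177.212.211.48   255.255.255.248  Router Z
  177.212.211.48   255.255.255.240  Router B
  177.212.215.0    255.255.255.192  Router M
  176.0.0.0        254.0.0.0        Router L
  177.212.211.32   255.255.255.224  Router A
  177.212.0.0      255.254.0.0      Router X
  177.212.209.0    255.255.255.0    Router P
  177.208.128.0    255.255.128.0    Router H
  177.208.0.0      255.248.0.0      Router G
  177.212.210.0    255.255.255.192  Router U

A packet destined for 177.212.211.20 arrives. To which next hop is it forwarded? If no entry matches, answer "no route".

Router X

Routes whose prefix contains 177.212.211.20:
  176.0.0.0/7 (176.0.0.0 - 177.255.255.255) -> Router L
  177.208.0.0/13 (177.208.0.0 - 177.215.255.255) -> Router G
  177.212.0.0/15 (177.212.0.0 - 177.213.255.255) -> Router X
More-specific entries that do NOT match:
  177.212.211.48/29 (177.212.211.48 - 177.212.211.55) does not contain 177.212.211.20
  177.212.211.48/28 (177.212.211.48 - 177.212.211.63) does not contain 177.212.211.20
  177.212.211.32/27 (177.212.211.32 - 177.212.211.63) does not contain 177.212.211.20
  177.212.215.0/26 (177.212.215.0 - 177.212.215.63) does not contain 177.212.211.20
  177.212.210.0/26 (177.212.210.0 - 177.212.210.63) does not contain 177.212.211.20
  177.212.209.0/24 (177.212.209.0 - 177.212.209.255) does not contain 177.212.211.20
  177.212.144.0/20 (177.212.144.0 - 177.212.159.255) does not contain 177.212.211.20
  177.208.128.0/17 (177.208.128.0 - 177.208.255.255) does not contain 177.212.211.20
  177.220.0.0/16 (177.220.0.0 - 177.220.255.255) does not contain 177.212.211.20
Longest matching prefix is /15 -> next hop Router X.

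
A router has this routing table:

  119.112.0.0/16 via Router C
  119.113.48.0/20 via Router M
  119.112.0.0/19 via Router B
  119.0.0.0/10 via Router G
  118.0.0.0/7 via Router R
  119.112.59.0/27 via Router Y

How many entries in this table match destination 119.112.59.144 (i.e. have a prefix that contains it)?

2

Prefixes containing 119.112.59.144:
  118.0.0.0/7 (118.0.0.0 - 119.255.255.255)
  119.112.0.0/16 (119.112.0.0 - 119.112.255.255)
Total matching entries: 2.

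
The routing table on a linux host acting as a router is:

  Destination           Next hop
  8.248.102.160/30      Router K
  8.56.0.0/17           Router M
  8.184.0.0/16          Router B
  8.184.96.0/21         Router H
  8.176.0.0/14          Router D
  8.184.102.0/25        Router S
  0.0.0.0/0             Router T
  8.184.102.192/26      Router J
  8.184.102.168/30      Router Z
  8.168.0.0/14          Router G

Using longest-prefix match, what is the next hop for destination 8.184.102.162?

Router H

Routes whose prefix contains 8.184.102.162:
  0.0.0.0/0 (default, matches everything) -> Router T
  8.184.0.0/16 (8.184.0.0 - 8.184.255.255) -> Router B
  8.184.96.0/21 (8.184.96.0 - 8.184.103.255) -> Router H
More-specific entries that do NOT match:
  8.248.102.160/30 (8.248.102.160 - 8.248.102.163) does not contain 8.184.102.162
  8.184.102.168/30 (8.184.102.168 - 8.184.102.171) does not contain 8.184.102.162
  8.184.102.192/26 (8.184.102.192 - 8.184.102.255) does not contain 8.184.102.162
  8.184.102.0/25 (8.184.102.0 - 8.184.102.127) does not contain 8.184.102.162
Longest matching prefix is /21 -> next hop Router H.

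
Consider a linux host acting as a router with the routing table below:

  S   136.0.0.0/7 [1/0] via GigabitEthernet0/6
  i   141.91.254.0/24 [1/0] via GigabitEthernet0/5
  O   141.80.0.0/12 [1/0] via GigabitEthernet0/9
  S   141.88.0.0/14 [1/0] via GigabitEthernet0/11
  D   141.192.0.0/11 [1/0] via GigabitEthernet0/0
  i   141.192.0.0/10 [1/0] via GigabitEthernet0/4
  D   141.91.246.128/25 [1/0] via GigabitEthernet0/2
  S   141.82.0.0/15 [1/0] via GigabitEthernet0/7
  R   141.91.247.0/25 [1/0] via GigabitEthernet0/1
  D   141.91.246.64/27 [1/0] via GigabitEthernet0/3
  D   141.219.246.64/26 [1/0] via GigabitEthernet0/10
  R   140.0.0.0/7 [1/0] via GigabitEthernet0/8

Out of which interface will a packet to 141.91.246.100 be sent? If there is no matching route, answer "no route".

GigabitEthernet0/11

Routes whose prefix contains 141.91.246.100:
  140.0.0.0/7 (140.0.0.0 - 141.255.255.255) -> GigabitEthernet0/8
  141.80.0.0/12 (141.80.0.0 - 141.95.255.255) -> GigabitEthernet0/9
  141.88.0.0/14 (141.88.0.0 - 141.91.255.255) -> GigabitEthernet0/11
More-specific entries that do NOT match:
  141.91.246.64/27 (141.91.246.64 - 141.91.246.95) does not contain 141.91.246.100
  141.219.246.64/26 (141.219.246.64 - 141.219.246.127) does not contain 141.91.246.100
  141.91.246.128/25 (141.91.246.128 - 141.91.246.255) does not contain 141.91.246.100
  141.91.247.0/25 (141.91.247.0 - 141.91.247.127) does not contain 141.91.246.100
  141.91.254.0/24 (141.91.254.0 - 141.91.254.255) does not contain 141.91.246.100
  141.82.0.0/15 (141.82.0.0 - 141.83.255.255) does not contain 141.91.246.100
Longest matching prefix is /14 -> interface GigabitEthernet0/11.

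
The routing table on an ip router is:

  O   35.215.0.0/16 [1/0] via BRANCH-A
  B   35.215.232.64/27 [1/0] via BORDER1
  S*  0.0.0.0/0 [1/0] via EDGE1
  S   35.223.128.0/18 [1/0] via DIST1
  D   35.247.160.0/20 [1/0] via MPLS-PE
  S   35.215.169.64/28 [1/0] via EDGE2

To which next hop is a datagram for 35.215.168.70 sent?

BRANCH-A

Routes whose prefix contains 35.215.168.70:
  0.0.0.0/0 (default, matches everything) -> EDGE1
  35.215.0.0/16 (35.215.0.0 - 35.215.255.255) -> BRANCH-A
More-specific entries that do NOT match:
  35.215.169.64/28 (35.215.169.64 - 35.215.169.79) does not contain 35.215.168.70
  35.215.232.64/27 (35.215.232.64 - 35.215.232.95) does not contain 35.215.168.70
  35.247.160.0/20 (35.247.160.0 - 35.247.175.255) does not contain 35.215.168.70
  35.223.128.0/18 (35.223.128.0 - 35.223.191.255) does not contain 35.215.168.70
Longest matching prefix is /16 -> next hop BRANCH-A.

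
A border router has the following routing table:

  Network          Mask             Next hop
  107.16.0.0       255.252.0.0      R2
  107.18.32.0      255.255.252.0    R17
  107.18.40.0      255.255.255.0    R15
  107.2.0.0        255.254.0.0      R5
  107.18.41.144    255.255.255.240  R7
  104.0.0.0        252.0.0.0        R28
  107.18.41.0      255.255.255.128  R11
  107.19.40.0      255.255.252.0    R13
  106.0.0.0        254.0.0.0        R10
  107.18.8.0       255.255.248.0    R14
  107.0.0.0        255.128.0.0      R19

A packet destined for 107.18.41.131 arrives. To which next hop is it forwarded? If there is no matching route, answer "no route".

R2

Routes whose prefix contains 107.18.41.131:
  104.0.0.0/6 (104.0.0.0 - 107.255.255.255) -> R28
  106.0.0.0/7 (106.0.0.0 - 107.255.255.255) -> R10
  107.0.0.0/9 (107.0.0.0 - 107.127.255.255) -> R19
  107.16.0.0/14 (107.16.0.0 - 107.19.255.255) -> R2
More-specific entries that do NOT match:
  107.18.41.144/28 (107.18.41.144 - 107.18.41.159) does not contain 107.18.41.131
  107.18.41.0/25 (107.18.41.0 - 107.18.41.127) does not contain 107.18.41.131
  107.18.40.0/24 (107.18.40.0 - 107.18.40.255) does not contain 107.18.41.131
  107.18.32.0/22 (107.18.32.0 - 107.18.35.255) does not contain 107.18.41.131
  107.19.40.0/22 (107.19.40.0 - 107.19.43.255) does not contain 107.18.41.131
  107.18.8.0/21 (107.18.8.0 - 107.18.15.255) does not contain 107.18.41.131
  107.2.0.0/15 (107.2.0.0 - 107.3.255.255) does not contain 107.18.41.131
Longest matching prefix is /14 -> next hop R2.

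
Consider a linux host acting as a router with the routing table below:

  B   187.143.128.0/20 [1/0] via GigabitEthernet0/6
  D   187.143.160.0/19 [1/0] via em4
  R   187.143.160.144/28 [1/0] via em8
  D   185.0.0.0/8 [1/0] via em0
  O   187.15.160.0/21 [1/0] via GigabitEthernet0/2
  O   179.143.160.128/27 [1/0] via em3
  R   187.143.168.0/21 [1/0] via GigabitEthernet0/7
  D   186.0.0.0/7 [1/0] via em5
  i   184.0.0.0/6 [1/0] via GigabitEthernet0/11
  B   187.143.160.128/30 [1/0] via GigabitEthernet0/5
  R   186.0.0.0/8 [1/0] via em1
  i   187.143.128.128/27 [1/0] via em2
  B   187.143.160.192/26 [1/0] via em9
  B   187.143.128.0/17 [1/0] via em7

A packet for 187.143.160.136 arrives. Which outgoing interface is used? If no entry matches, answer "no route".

em4

Routes whose prefix contains 187.143.160.136:
  184.0.0.0/6 (184.0.0.0 - 187.255.255.255) -> GigabitEthernet0/11
  186.0.0.0/7 (186.0.0.0 - 187.255.255.255) -> em5
  187.143.128.0/17 (187.143.128.0 - 187.143.255.255) -> em7
  187.143.160.0/19 (187.143.160.0 - 187.143.191.255) -> em4
More-specific entries that do NOT match:
  187.143.160.128/30 (187.143.160.128 - 187.143.160.131) does not contain 187.143.160.136
  187.143.160.144/28 (187.143.160.144 - 187.143.160.159) does not contain 187.143.160.136
  179.143.160.128/27 (179.143.160.128 - 179.143.160.159) does not contain 187.143.160.136
  187.143.128.128/27 (187.143.128.128 - 187.143.128.159) does not contain 187.143.160.136
  187.143.160.192/26 (187.143.160.192 - 187.143.160.255) does not contain 187.143.160.136
  187.15.160.0/21 (187.15.160.0 - 187.15.167.255) does not contain 187.143.160.136
  187.143.168.0/21 (187.143.168.0 - 187.143.175.255) does not contain 187.143.160.136
  187.143.128.0/20 (187.143.128.0 - 187.143.143.255) does not contain 187.143.160.136
Longest matching prefix is /19 -> interface em4.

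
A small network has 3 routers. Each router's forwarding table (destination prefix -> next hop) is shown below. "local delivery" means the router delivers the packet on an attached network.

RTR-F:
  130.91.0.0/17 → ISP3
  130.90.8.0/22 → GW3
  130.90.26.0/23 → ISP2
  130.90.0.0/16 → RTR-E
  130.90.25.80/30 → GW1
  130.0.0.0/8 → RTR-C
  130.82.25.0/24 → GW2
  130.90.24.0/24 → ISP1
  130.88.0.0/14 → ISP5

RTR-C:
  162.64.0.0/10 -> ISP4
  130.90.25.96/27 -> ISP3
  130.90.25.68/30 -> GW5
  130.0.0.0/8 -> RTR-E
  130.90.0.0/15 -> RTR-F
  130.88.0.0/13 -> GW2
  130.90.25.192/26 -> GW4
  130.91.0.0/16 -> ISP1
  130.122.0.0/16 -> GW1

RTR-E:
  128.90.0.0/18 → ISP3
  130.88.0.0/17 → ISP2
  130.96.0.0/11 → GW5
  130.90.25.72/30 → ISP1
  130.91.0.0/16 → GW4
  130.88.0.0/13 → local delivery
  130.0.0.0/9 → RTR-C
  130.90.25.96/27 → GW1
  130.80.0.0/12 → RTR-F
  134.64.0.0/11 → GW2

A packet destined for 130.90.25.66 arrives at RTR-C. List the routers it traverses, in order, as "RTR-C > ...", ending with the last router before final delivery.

RTR-C > RTR-F > RTR-E

At RTR-C: longest match for 130.90.25.66 is 130.90.0.0/15 -> RTR-F
At RTR-F: longest match for 130.90.25.66 is 130.90.0.0/16 -> RTR-E
At RTR-E: longest match for 130.90.25.66 is 130.88.0.0/13 -> local delivery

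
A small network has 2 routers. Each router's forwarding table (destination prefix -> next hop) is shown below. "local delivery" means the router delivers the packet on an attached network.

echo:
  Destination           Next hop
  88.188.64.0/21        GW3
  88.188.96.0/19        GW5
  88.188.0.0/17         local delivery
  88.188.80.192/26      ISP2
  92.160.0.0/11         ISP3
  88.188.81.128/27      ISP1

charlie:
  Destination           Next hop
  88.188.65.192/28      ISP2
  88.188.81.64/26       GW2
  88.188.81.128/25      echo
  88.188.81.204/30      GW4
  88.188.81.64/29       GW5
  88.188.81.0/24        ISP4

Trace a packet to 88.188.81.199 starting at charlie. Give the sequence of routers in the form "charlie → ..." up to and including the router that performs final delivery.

At charlie: longest match for 88.188.81.199 is 88.188.81.128/25 -> echo
At echo: longest match for 88.188.81.199 is 88.188.0.0/17 -> local delivery

charlie → echo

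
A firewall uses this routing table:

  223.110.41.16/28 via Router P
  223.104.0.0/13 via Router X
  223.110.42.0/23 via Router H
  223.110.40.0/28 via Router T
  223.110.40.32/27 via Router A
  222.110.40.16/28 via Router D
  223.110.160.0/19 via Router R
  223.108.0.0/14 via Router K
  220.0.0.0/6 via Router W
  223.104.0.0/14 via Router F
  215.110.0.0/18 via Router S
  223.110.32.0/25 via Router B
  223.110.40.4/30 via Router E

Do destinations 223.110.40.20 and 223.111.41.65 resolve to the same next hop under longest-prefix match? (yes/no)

223.110.40.20: longest match 223.108.0.0/14 -> Router K
223.111.41.65: longest match 223.108.0.0/14 -> Router K

yes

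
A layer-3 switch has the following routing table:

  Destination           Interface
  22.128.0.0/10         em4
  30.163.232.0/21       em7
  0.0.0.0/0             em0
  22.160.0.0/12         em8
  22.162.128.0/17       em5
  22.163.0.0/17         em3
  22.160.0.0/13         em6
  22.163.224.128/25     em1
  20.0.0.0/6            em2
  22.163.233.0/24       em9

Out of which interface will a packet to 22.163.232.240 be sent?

Routes whose prefix contains 22.163.232.240:
  0.0.0.0/0 (default, matches everything) -> em0
  20.0.0.0/6 (20.0.0.0 - 23.255.255.255) -> em2
  22.128.0.0/10 (22.128.0.0 - 22.191.255.255) -> em4
  22.160.0.0/12 (22.160.0.0 - 22.175.255.255) -> em8
  22.160.0.0/13 (22.160.0.0 - 22.167.255.255) -> em6
More-specific entries that do NOT match:
  22.163.224.128/25 (22.163.224.128 - 22.163.224.255) does not contain 22.163.232.240
  22.163.233.0/24 (22.163.233.0 - 22.163.233.255) does not contain 22.163.232.240
  30.163.232.0/21 (30.163.232.0 - 30.163.239.255) does not contain 22.163.232.240
  22.162.128.0/17 (22.162.128.0 - 22.162.255.255) does not contain 22.163.232.240
  22.163.0.0/17 (22.163.0.0 - 22.163.127.255) does not contain 22.163.232.240
Longest matching prefix is /13 -> interface em6.

em6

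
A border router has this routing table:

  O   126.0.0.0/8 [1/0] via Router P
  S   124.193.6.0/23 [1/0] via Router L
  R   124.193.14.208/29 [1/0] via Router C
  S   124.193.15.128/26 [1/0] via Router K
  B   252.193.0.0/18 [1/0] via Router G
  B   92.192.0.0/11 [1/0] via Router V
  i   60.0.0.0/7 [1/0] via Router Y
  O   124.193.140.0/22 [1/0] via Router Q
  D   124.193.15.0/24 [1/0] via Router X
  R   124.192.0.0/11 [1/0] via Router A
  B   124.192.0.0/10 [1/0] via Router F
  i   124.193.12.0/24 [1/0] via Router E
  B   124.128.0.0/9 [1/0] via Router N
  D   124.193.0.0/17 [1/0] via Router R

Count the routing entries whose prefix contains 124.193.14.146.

Prefixes containing 124.193.14.146:
  124.128.0.0/9 (124.128.0.0 - 124.255.255.255)
  124.192.0.0/10 (124.192.0.0 - 124.255.255.255)
  124.192.0.0/11 (124.192.0.0 - 124.223.255.255)
  124.193.0.0/17 (124.193.0.0 - 124.193.127.255)
Total matching entries: 4.

4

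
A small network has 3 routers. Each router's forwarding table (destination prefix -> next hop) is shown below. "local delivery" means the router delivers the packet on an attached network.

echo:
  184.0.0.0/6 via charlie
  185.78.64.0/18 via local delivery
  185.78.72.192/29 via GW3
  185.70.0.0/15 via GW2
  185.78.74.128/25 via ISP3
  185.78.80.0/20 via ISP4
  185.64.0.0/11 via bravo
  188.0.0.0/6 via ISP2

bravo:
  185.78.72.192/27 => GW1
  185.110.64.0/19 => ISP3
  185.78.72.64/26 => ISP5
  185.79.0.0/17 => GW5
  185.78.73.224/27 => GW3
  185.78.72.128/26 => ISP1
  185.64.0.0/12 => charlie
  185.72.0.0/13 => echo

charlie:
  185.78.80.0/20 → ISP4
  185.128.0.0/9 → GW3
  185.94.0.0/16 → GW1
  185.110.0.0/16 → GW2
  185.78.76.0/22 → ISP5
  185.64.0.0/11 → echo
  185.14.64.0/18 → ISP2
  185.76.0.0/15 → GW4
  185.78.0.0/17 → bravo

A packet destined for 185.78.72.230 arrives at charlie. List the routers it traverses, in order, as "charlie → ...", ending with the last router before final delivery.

At charlie: longest match for 185.78.72.230 is 185.78.0.0/17 -> bravo
At bravo: longest match for 185.78.72.230 is 185.72.0.0/13 -> echo
At echo: longest match for 185.78.72.230 is 185.78.64.0/18 -> local delivery

charlie → bravo → echo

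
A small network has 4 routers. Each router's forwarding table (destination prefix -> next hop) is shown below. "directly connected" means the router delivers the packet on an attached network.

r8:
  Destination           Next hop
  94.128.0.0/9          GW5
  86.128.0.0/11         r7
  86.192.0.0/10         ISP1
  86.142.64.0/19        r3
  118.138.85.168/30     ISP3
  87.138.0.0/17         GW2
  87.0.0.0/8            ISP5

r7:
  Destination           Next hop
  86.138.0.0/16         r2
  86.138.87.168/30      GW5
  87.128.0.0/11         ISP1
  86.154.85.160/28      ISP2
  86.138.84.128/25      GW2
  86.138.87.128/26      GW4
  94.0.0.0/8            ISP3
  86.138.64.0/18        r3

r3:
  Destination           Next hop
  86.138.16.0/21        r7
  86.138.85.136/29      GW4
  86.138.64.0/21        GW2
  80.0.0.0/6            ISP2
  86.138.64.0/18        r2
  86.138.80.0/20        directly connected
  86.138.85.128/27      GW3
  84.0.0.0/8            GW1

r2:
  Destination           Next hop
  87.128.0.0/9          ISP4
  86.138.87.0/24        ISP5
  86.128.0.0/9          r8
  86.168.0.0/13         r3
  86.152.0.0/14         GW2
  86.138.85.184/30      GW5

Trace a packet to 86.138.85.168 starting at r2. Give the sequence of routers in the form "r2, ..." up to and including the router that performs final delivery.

r2, r8, r7, r3

At r2: longest match for 86.138.85.168 is 86.128.0.0/9 -> r8
At r8: longest match for 86.138.85.168 is 86.128.0.0/11 -> r7
At r7: longest match for 86.138.85.168 is 86.138.64.0/18 -> r3
At r3: longest match for 86.138.85.168 is 86.138.80.0/20 -> directly connected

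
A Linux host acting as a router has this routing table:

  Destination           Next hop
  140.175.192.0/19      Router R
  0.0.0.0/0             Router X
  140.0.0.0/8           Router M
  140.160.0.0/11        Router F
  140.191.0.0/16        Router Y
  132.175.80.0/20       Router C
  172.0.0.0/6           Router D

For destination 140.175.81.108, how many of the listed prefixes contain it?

Prefixes containing 140.175.81.108:
  0.0.0.0/0 (default, matches everything)
  140.0.0.0/8 (140.0.0.0 - 140.255.255.255)
  140.160.0.0/11 (140.160.0.0 - 140.191.255.255)
Total matching entries: 3.

3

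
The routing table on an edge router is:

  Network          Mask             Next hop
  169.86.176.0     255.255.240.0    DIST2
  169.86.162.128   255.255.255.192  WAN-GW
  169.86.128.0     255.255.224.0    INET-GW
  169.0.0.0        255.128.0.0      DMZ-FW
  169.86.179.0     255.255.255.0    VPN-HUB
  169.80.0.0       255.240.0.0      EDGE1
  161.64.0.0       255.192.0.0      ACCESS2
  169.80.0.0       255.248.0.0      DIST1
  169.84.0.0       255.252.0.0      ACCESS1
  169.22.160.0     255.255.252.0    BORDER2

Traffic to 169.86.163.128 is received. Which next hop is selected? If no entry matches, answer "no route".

ACCESS1

Routes whose prefix contains 169.86.163.128:
  169.0.0.0/9 (169.0.0.0 - 169.127.255.255) -> DMZ-FW
  169.80.0.0/12 (169.80.0.0 - 169.95.255.255) -> EDGE1
  169.80.0.0/13 (169.80.0.0 - 169.87.255.255) -> DIST1
  169.84.0.0/14 (169.84.0.0 - 169.87.255.255) -> ACCESS1
More-specific entries that do NOT match:
  169.86.162.128/26 (169.86.162.128 - 169.86.162.191) does not contain 169.86.163.128
  169.86.179.0/24 (169.86.179.0 - 169.86.179.255) does not contain 169.86.163.128
  169.22.160.0/22 (169.22.160.0 - 169.22.163.255) does not contain 169.86.163.128
  169.86.176.0/20 (169.86.176.0 - 169.86.191.255) does not contain 169.86.163.128
  169.86.128.0/19 (169.86.128.0 - 169.86.159.255) does not contain 169.86.163.128
Longest matching prefix is /14 -> next hop ACCESS1.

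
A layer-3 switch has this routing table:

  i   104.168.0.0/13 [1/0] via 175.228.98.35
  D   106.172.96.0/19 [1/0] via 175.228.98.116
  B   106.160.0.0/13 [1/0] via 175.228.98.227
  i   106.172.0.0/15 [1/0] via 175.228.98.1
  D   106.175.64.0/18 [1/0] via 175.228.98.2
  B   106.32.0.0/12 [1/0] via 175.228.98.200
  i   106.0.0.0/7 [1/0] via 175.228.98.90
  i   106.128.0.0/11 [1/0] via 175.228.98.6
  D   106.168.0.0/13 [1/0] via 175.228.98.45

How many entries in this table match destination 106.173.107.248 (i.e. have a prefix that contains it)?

3

Prefixes containing 106.173.107.248:
  106.0.0.0/7 (106.0.0.0 - 107.255.255.255)
  106.168.0.0/13 (106.168.0.0 - 106.175.255.255)
  106.172.0.0/15 (106.172.0.0 - 106.173.255.255)
Total matching entries: 3.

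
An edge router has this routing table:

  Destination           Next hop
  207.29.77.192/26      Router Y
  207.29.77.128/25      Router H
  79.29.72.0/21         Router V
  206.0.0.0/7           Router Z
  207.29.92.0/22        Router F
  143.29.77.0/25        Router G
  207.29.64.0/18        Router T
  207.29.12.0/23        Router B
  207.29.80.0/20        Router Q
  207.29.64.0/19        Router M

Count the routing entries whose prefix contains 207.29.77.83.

Prefixes containing 207.29.77.83:
  206.0.0.0/7 (206.0.0.0 - 207.255.255.255)
  207.29.64.0/18 (207.29.64.0 - 207.29.127.255)
  207.29.64.0/19 (207.29.64.0 - 207.29.95.255)
Total matching entries: 3.

3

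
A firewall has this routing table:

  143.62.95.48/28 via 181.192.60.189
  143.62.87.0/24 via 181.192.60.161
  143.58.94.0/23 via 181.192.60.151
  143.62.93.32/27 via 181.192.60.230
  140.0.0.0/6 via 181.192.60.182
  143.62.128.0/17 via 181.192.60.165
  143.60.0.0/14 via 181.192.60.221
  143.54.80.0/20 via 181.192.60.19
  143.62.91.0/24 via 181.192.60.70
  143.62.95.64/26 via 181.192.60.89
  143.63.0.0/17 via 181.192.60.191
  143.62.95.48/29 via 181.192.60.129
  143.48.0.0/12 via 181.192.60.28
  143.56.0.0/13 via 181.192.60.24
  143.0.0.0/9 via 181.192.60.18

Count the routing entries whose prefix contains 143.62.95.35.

5

Prefixes containing 143.62.95.35:
  140.0.0.0/6 (140.0.0.0 - 143.255.255.255)
  143.0.0.0/9 (143.0.0.0 - 143.127.255.255)
  143.48.0.0/12 (143.48.0.0 - 143.63.255.255)
  143.56.0.0/13 (143.56.0.0 - 143.63.255.255)
  143.60.0.0/14 (143.60.0.0 - 143.63.255.255)
Total matching entries: 5.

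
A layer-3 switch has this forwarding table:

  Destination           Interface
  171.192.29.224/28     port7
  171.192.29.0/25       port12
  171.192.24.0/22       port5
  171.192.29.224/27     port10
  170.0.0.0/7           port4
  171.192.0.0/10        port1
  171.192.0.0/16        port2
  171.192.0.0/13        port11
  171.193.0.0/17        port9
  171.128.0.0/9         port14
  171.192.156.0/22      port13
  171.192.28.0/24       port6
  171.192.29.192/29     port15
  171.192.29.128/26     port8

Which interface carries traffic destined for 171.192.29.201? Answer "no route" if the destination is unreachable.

port2

Routes whose prefix contains 171.192.29.201:
  170.0.0.0/7 (170.0.0.0 - 171.255.255.255) -> port4
  171.128.0.0/9 (171.128.0.0 - 171.255.255.255) -> port14
  171.192.0.0/10 (171.192.0.0 - 171.255.255.255) -> port1
  171.192.0.0/13 (171.192.0.0 - 171.199.255.255) -> port11
  171.192.0.0/16 (171.192.0.0 - 171.192.255.255) -> port2
More-specific entries that do NOT match:
  171.192.29.192/29 (171.192.29.192 - 171.192.29.199) does not contain 171.192.29.201
  171.192.29.224/28 (171.192.29.224 - 171.192.29.239) does not contain 171.192.29.201
  171.192.29.224/27 (171.192.29.224 - 171.192.29.255) does not contain 171.192.29.201
  171.192.29.128/26 (171.192.29.128 - 171.192.29.191) does not contain 171.192.29.201
  171.192.29.0/25 (171.192.29.0 - 171.192.29.127) does not contain 171.192.29.201
  171.192.28.0/24 (171.192.28.0 - 171.192.28.255) does not contain 171.192.29.201
  171.192.24.0/22 (171.192.24.0 - 171.192.27.255) does not contain 171.192.29.201
  171.192.156.0/22 (171.192.156.0 - 171.192.159.255) does not contain 171.192.29.201
  171.193.0.0/17 (171.193.0.0 - 171.193.127.255) does not contain 171.192.29.201
Longest matching prefix is /16 -> interface port2.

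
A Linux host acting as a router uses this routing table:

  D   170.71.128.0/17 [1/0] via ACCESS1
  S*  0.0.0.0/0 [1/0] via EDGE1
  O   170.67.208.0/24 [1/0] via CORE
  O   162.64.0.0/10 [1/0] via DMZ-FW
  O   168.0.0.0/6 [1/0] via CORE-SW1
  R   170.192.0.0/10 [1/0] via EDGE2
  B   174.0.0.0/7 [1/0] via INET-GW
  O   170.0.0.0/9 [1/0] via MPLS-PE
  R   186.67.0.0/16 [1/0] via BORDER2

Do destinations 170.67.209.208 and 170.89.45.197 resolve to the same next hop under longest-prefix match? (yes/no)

170.67.209.208: longest match 170.0.0.0/9 -> MPLS-PE
170.89.45.197: longest match 170.0.0.0/9 -> MPLS-PE

yes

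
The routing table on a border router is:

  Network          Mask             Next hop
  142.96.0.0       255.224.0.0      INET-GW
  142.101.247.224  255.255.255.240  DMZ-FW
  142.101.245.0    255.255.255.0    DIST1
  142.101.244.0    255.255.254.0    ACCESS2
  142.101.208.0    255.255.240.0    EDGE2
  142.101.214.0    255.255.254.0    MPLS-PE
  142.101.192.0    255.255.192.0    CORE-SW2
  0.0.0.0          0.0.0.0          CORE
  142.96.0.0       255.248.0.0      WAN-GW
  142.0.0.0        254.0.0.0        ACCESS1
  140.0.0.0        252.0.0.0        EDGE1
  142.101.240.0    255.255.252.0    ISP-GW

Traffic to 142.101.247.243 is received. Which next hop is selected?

Routes whose prefix contains 142.101.247.243:
  0.0.0.0/0 (default, matches everything) -> CORE
  140.0.0.0/6 (140.0.0.0 - 143.255.255.255) -> EDGE1
  142.0.0.0/7 (142.0.0.0 - 143.255.255.255) -> ACCESS1
  142.96.0.0/11 (142.96.0.0 - 142.127.255.255) -> INET-GW
  142.96.0.0/13 (142.96.0.0 - 142.103.255.255) -> WAN-GW
  142.101.192.0/18 (142.101.192.0 - 142.101.255.255) -> CORE-SW2
More-specific entries that do NOT match:
  142.101.247.224/28 (142.101.247.224 - 142.101.247.239) does not contain 142.101.247.243
  142.101.245.0/24 (142.101.245.0 - 142.101.245.255) does not contain 142.101.247.243
  142.101.244.0/23 (142.101.244.0 - 142.101.245.255) does not contain 142.101.247.243
  142.101.214.0/23 (142.101.214.0 - 142.101.215.255) does not contain 142.101.247.243
  142.101.240.0/22 (142.101.240.0 - 142.101.243.255) does not contain 142.101.247.243
  142.101.208.0/20 (142.101.208.0 - 142.101.223.255) does not contain 142.101.247.243
Longest matching prefix is /18 -> next hop CORE-SW2.

CORE-SW2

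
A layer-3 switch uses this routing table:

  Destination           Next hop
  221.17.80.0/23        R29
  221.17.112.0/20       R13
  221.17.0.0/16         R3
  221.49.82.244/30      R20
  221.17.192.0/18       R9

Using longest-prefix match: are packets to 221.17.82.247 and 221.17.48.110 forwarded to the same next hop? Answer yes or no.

yes

221.17.82.247: longest match 221.17.0.0/16 -> R3
221.17.48.110: longest match 221.17.0.0/16 -> R3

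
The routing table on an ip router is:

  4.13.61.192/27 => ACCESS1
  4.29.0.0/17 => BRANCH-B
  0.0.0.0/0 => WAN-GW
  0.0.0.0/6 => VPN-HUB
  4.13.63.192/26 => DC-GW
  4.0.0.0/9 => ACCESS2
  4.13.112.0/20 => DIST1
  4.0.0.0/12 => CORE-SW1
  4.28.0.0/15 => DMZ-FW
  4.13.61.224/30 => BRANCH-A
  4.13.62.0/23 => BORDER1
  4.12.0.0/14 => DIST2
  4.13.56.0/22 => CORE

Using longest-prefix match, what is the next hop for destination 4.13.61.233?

DIST2

Routes whose prefix contains 4.13.61.233:
  0.0.0.0/0 (default, matches everything) -> WAN-GW
  4.0.0.0/9 (4.0.0.0 - 4.127.255.255) -> ACCESS2
  4.0.0.0/12 (4.0.0.0 - 4.15.255.255) -> CORE-SW1
  4.12.0.0/14 (4.12.0.0 - 4.15.255.255) -> DIST2
More-specific entries that do NOT match:
  4.13.61.224/30 (4.13.61.224 - 4.13.61.227) does not contain 4.13.61.233
  4.13.61.192/27 (4.13.61.192 - 4.13.61.223) does not contain 4.13.61.233
  4.13.63.192/26 (4.13.63.192 - 4.13.63.255) does not contain 4.13.61.233
  4.13.62.0/23 (4.13.62.0 - 4.13.63.255) does not contain 4.13.61.233
  4.13.56.0/22 (4.13.56.0 - 4.13.59.255) does not contain 4.13.61.233
  4.13.112.0/20 (4.13.112.0 - 4.13.127.255) does not contain 4.13.61.233
  4.29.0.0/17 (4.29.0.0 - 4.29.127.255) does not contain 4.13.61.233
  4.28.0.0/15 (4.28.0.0 - 4.29.255.255) does not contain 4.13.61.233
Longest matching prefix is /14 -> next hop DIST2.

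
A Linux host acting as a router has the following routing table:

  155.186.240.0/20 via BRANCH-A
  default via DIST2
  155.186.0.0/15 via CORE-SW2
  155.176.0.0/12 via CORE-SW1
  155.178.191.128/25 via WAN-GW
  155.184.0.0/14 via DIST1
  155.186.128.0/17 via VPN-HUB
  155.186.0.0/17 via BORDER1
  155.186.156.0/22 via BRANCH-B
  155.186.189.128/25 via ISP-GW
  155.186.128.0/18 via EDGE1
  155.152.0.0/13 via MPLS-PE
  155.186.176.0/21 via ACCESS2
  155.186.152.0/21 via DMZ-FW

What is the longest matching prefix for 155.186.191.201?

155.186.128.0/18

Entries matching 155.186.191.201:
  0.0.0.0/0 (default, matches everything)
  155.176.0.0/12 (155.176.0.0 - 155.191.255.255)
  155.184.0.0/14 (155.184.0.0 - 155.187.255.255)
  155.186.0.0/15 (155.186.0.0 - 155.187.255.255)
  155.186.128.0/17 (155.186.128.0 - 155.186.255.255)
  155.186.128.0/18 (155.186.128.0 - 155.186.191.255)
Most specific is 155.186.128.0/18.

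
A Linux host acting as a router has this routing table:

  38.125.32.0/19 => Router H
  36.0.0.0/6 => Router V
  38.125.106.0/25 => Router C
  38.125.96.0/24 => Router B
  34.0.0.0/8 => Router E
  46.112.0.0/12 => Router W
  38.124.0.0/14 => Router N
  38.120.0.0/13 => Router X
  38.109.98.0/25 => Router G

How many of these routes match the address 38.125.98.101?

3

Prefixes containing 38.125.98.101:
  36.0.0.0/6 (36.0.0.0 - 39.255.255.255)
  38.120.0.0/13 (38.120.0.0 - 38.127.255.255)
  38.124.0.0/14 (38.124.0.0 - 38.127.255.255)
Total matching entries: 3.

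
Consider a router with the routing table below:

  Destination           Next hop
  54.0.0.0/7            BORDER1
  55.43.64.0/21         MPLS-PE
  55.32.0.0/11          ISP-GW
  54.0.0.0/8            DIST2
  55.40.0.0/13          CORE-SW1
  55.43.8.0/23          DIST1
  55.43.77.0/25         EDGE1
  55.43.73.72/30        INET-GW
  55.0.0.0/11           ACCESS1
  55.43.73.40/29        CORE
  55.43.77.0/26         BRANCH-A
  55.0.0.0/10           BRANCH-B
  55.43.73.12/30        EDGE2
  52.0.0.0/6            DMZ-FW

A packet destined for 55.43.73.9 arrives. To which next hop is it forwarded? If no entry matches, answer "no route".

CORE-SW1

Routes whose prefix contains 55.43.73.9:
  52.0.0.0/6 (52.0.0.0 - 55.255.255.255) -> DMZ-FW
  54.0.0.0/7 (54.0.0.0 - 55.255.255.255) -> BORDER1
  55.0.0.0/10 (55.0.0.0 - 55.63.255.255) -> BRANCH-B
  55.32.0.0/11 (55.32.0.0 - 55.63.255.255) -> ISP-GW
  55.40.0.0/13 (55.40.0.0 - 55.47.255.255) -> CORE-SW1
More-specific entries that do NOT match:
  55.43.73.72/30 (55.43.73.72 - 55.43.73.75) does not contain 55.43.73.9
  55.43.73.12/30 (55.43.73.12 - 55.43.73.15) does not contain 55.43.73.9
  55.43.73.40/29 (55.43.73.40 - 55.43.73.47) does not contain 55.43.73.9
  55.43.77.0/26 (55.43.77.0 - 55.43.77.63) does not contain 55.43.73.9
  55.43.77.0/25 (55.43.77.0 - 55.43.77.127) does not contain 55.43.73.9
  55.43.8.0/23 (55.43.8.0 - 55.43.9.255) does not contain 55.43.73.9
  55.43.64.0/21 (55.43.64.0 - 55.43.71.255) does not contain 55.43.73.9
Longest matching prefix is /13 -> next hop CORE-SW1.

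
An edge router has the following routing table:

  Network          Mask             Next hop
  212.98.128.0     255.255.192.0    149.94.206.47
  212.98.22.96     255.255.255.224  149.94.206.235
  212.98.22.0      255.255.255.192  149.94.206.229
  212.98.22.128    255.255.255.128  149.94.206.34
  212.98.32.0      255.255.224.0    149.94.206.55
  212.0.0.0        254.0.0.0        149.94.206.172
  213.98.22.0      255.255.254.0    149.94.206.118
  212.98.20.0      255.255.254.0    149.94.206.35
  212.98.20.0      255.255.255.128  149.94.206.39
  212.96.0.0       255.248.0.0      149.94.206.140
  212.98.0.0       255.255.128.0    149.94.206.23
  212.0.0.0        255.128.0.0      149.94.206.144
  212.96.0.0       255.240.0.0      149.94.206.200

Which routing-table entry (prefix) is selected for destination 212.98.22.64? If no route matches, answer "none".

Entries matching 212.98.22.64:
  212.0.0.0/7 (212.0.0.0 - 213.255.255.255)
  212.0.0.0/9 (212.0.0.0 - 212.127.255.255)
  212.96.0.0/12 (212.96.0.0 - 212.111.255.255)
  212.96.0.0/13 (212.96.0.0 - 212.103.255.255)
  212.98.0.0/17 (212.98.0.0 - 212.98.127.255)
Most specific is 212.98.0.0/17.

212.98.0.0/17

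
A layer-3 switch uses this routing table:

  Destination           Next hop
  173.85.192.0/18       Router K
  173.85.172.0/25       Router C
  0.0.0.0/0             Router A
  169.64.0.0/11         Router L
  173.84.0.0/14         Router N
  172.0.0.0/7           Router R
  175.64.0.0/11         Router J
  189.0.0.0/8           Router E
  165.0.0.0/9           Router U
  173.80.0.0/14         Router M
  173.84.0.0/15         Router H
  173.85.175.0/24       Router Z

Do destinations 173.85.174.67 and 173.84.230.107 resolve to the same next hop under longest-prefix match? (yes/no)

yes

173.85.174.67: longest match 173.84.0.0/15 -> Router H
173.84.230.107: longest match 173.84.0.0/15 -> Router H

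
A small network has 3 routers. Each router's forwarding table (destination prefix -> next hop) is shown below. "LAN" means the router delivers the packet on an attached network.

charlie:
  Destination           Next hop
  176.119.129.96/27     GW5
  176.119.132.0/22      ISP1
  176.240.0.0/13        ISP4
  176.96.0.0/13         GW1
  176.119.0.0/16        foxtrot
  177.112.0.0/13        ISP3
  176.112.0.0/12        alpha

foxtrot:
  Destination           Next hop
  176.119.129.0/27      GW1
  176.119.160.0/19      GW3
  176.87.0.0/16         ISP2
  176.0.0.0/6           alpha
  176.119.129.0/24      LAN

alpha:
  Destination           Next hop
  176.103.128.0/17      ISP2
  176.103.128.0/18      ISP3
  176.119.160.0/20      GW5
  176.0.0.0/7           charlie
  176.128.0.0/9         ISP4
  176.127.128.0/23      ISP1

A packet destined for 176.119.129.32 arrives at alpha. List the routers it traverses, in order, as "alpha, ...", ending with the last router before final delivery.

At alpha: longest match for 176.119.129.32 is 176.0.0.0/7 -> charlie
At charlie: longest match for 176.119.129.32 is 176.119.0.0/16 -> foxtrot
At foxtrot: longest match for 176.119.129.32 is 176.119.129.0/24 -> LAN

alpha, charlie, foxtrot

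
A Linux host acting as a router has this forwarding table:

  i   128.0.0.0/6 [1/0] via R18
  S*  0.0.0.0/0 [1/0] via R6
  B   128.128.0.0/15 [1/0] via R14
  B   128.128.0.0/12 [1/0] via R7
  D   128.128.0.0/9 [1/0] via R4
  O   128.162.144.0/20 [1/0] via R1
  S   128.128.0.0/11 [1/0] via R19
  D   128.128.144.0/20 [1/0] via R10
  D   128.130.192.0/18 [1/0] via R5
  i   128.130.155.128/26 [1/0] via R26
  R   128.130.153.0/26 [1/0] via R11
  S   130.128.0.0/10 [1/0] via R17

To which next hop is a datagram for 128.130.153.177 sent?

R7

Routes whose prefix contains 128.130.153.177:
  0.0.0.0/0 (default, matches everything) -> R6
  128.0.0.0/6 (128.0.0.0 - 131.255.255.255) -> R18
  128.128.0.0/9 (128.128.0.0 - 128.255.255.255) -> R4
  128.128.0.0/11 (128.128.0.0 - 128.159.255.255) -> R19
  128.128.0.0/12 (128.128.0.0 - 128.143.255.255) -> R7
More-specific entries that do NOT match:
  128.130.155.128/26 (128.130.155.128 - 128.130.155.191) does not contain 128.130.153.177
  128.130.153.0/26 (128.130.153.0 - 128.130.153.63) does not contain 128.130.153.177
  128.162.144.0/20 (128.162.144.0 - 128.162.159.255) does not contain 128.130.153.177
  128.128.144.0/20 (128.128.144.0 - 128.128.159.255) does not contain 128.130.153.177
  128.130.192.0/18 (128.130.192.0 - 128.130.255.255) does not contain 128.130.153.177
  128.128.0.0/15 (128.128.0.0 - 128.129.255.255) does not contain 128.130.153.177
Longest matching prefix is /12 -> next hop R7.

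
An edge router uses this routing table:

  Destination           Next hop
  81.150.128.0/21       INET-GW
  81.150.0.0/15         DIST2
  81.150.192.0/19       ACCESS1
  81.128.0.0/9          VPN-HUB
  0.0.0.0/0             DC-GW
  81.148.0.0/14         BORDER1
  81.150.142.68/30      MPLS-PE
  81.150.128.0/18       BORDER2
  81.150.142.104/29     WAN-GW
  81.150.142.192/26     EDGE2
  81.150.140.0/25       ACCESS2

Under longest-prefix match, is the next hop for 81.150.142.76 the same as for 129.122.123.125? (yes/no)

no

81.150.142.76: longest match 81.150.128.0/18 -> BORDER2
129.122.123.125: longest match 0.0.0.0/0 -> DC-GW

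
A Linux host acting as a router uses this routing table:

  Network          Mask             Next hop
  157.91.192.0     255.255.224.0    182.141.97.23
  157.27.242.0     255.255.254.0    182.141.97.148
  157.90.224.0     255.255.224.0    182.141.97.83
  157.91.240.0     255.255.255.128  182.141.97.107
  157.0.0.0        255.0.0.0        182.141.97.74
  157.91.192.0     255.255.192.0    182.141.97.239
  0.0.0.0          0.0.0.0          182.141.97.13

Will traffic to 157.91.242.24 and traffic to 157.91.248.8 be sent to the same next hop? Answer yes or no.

157.91.242.24: longest match 157.91.192.0/18 -> 182.141.97.239
157.91.248.8: longest match 157.91.192.0/18 -> 182.141.97.239

yes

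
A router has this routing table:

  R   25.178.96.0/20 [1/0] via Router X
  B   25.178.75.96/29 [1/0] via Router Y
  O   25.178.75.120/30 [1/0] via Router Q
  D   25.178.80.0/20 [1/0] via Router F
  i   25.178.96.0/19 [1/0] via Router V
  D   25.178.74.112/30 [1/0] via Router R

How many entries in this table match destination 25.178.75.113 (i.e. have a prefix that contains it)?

0

No listed prefix contains 25.178.75.113.
Total matching entries: 0.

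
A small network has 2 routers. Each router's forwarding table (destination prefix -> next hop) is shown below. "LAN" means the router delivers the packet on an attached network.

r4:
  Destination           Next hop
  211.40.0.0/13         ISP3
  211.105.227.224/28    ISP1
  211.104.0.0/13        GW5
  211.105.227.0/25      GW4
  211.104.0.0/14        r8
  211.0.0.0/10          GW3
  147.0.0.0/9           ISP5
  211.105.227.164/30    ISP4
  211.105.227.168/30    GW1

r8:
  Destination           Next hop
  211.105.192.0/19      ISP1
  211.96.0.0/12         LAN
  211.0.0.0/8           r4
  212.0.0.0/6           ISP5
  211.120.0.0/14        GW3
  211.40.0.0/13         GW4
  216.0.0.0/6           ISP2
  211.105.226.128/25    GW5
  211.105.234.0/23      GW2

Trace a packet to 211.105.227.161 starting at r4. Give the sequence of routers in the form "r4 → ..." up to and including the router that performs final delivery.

r4 → r8

At r4: longest match for 211.105.227.161 is 211.104.0.0/14 -> r8
At r8: longest match for 211.105.227.161 is 211.96.0.0/12 -> LAN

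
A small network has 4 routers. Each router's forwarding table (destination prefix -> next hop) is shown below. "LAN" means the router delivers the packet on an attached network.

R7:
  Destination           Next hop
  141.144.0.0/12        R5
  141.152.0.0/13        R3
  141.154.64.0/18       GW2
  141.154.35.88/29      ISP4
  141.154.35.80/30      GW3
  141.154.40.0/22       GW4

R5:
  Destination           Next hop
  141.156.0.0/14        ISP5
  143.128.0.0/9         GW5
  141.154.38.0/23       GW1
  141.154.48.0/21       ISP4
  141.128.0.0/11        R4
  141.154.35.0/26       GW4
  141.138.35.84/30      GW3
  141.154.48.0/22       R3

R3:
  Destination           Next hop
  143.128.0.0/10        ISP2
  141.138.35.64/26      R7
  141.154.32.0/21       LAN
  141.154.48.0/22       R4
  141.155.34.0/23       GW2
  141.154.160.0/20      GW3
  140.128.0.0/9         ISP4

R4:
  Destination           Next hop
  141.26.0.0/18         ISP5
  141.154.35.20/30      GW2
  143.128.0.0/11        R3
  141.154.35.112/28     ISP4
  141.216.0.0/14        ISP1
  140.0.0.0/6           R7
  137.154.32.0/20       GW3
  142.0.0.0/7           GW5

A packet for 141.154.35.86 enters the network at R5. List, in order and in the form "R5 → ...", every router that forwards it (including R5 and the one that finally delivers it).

R5 → R4 → R7 → R3

At R5: longest match for 141.154.35.86 is 141.128.0.0/11 -> R4
At R4: longest match for 141.154.35.86 is 140.0.0.0/6 -> R7
At R7: longest match for 141.154.35.86 is 141.152.0.0/13 -> R3
At R3: longest match for 141.154.35.86 is 141.154.32.0/21 -> LAN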